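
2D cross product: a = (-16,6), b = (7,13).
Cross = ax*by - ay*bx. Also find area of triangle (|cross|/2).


cross = -16*13 - 6*7 = -208 - 42 = -250
Triangle area = |-250|/2 = 250/2 = 125.0000

cross = -250, triangle area = 125.0000


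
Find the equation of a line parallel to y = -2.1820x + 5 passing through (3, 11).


Parallel lines have equal slopes.
m2 = -2.1820
b2 = 11 + 2.1820*3 = 17.5460

y = -2.1820x + 17.5460


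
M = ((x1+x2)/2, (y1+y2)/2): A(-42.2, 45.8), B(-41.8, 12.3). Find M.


Mx = (-42.2 - 41.8)/2 = -84.0/2 = -42.0000
My = (45.8 + 12.3)/2 = 58.1/2 = 29.0500

(-42.0000, 29.0500)


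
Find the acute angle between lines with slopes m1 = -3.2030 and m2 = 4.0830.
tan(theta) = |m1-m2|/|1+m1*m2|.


m1-m2 = -7.286
1+m1*m2 = -12.077849
tan(theta) = |-7.286/(-12.077849)| = 0.603253
theta = arctan(|-7.286/(-12.077849)|) = 31.1006 degrees (acute angle)

31.1006 degrees


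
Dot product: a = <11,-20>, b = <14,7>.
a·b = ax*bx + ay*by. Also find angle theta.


a·b = 11*14 - 20*7 = 154 - 140 = 14
|a| = sqrt(121+400) = 22.8254
|b| = sqrt(196+49) = 15.6525
cos(theta) = 14/(sqrt(521)*sqrt(245)) = 14/sqrt(127645) = 0.039186
theta = arccos(14/sqrt(127645)) = 87.7543 degrees

a·b = 14, theta = 87.7543 deg


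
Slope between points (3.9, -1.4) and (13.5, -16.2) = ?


dy = -16.2 + 1.4 = -14.8
dx = 13.5 - 3.9 = 9.6
m = -14.8/9.6 = -1.5417

m = -1.5417


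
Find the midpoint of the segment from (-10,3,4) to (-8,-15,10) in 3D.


Mx = (-10- 8)/2 = -9.0000
My = (3- 15)/2 = -6.0000
Mz = (4+10)/2 = 7.0000

M = (-9.0000, -6.0000, 7.0000)


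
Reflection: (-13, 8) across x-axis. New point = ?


Reflection rule for x-axis: (x, -y)
(-13, 8) -> (-13, -8)

(-13, -8)


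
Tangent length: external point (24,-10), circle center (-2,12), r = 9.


d = sqrt((24+ 2)^2 + (-10-12)^2) = sqrt(676+484) = 34.0588
L = sqrt(1160.0000 - 81) = sqrt(1079.0000) = 32.8481

32.8481


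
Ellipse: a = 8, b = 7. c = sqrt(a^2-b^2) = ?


c^2 = 8^2 - 7^2 = 64 - 49 = 15
c = sqrt(15) = 3.8730

c = 3.8730


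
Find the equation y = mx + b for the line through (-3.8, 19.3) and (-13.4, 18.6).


m = (-0.7)/(-9.6) = 0.0729
b = y1 - m*x1 = 19.3 - (-0.7*(-3.8))/(-9.6) = 19.3 + 0.2771 = 19.5771

y = 0.0729x + 19.5771


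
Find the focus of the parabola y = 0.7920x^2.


a = 0.7920
4a = 3.1680
focus = (0, 1/3.1680) = (0, 0.3157)

Focus = (0, 0.3157)


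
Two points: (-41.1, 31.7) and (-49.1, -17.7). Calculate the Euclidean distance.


dx = -49.1 + 41.1 = -8.0
dy = -17.7 - 31.7 = -49.4
d = sqrt(64.0 + 2440.36) = sqrt(2504.36) = 50.0436

50.0436


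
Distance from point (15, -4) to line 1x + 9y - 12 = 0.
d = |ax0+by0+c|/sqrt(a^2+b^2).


|1*15 + 9*(-4) - 12| = |-33| = 33
sqrt(1 + 81) = sqrt(82) = 9.0554
d = 33/sqrt(82) = 3.6442

3.6442


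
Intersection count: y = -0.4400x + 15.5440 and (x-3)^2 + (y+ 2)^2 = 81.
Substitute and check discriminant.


Substitute y = -0.4400x + 15.5440: (x-3)^2 + (-0.4400x+15.5440+ 2)^2 = 81
Expand to Ax^2 + Bx + C = 0, where b-k = 17.544
A = 1+m^2 = 1.1936
B = 2(m(b-k) - h) = 2(-0.4400*17.544 - 3) = -21.43872
C = h^2 + (b-k)^2 - r^2 = 9 + 307.791936 - 81 = 235.791936
disc = B^2-4AC = 459.6187 - 1125.7650 = -666.1463
disc < 0

0 intersection points


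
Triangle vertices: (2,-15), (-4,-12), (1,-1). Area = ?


2*(-12+ 1) = -22
-4*(-1+ 15) = -56
1*(-15+ 12) = -3
sum = -81
Area = |-81|/2 = 40.5000

40.5000 sq units


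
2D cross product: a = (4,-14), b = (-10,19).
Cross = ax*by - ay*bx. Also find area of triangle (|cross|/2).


cross = 4*19 + 14*(-10) = 76 - 140 = -64
Triangle area = |-64|/2 = 64/2 = 32.0000

cross = -64, triangle area = 32.0000


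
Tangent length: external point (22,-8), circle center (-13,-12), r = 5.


d = sqrt((22+ 13)^2 + (-8+ 12)^2) = sqrt(1225+16) = 35.2278
L = sqrt(1241.0000 - 25) = sqrt(1216.0000) = 34.8712

34.8712


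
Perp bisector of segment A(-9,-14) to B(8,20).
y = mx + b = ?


Midpoint = (-0.5, 3)
Slope of AB = dy/dx = 34/17 = 2.0000
Perp slope = -dx/dy = -17/34 = -0.5000
b = My - (perp slope)*Mx = 3 + (17*(-0.5))/34 = 3 - 0.2500 = 2.7500

y = -0.5000x + 2.7500


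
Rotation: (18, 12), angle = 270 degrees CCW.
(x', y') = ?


cos(270) = 0, sin(270) = -1
x' = 18*0 - 12*(-1) = 12
y' = 18*(-1) + 12*0 = -18

(12, -18)


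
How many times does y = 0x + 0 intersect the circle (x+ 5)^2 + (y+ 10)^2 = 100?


Substitute y = 0x + 0: (x+ 5)^2 + (0x+0+ 10)^2 = 100
Expand to Ax^2 + Bx + C = 0, where b-k = 10
A = 1+m^2 = 1
B = 2(m(b-k) - h) = 2(0*10 + 5) = 10
C = h^2 + (b-k)^2 - r^2 = 25 + 100 - 100 = 25
disc = B^2-4AC = 100.0000 - 100.0000 = 0
disc = 0

1 intersection point (tangent)


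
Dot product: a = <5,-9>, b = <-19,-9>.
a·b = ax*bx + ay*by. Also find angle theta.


a·b = 5*(-19) - 9*(-9) = -95 + 81 = -14
|a| = sqrt(25+81) = 10.2956
|b| = sqrt(361+81) = 21.0238
cos(theta) = -14/(sqrt(106)*sqrt(442)) = -14/sqrt(46852) = -0.064679
theta = arccos(-14/sqrt(46852)) = 93.7084 degrees

a·b = -14, theta = 93.7084 deg


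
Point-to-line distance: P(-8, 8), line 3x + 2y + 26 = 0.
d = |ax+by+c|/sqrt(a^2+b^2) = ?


|3*(-8) + 2*8 + 26| = |18| = 18
sqrt(9 + 4) = sqrt(13) = 3.6056
d = 18/sqrt(13) = 4.9923

4.9923


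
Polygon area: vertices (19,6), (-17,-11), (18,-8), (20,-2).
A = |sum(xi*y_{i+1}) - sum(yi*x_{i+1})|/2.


sum(xi*y_{i+1}) = 19*(-11) - 17*(-8) + 18*(-2) + 20*6 = 11
sum(yi*x_{i+1}) = 6*(-17) - 11*18 - 8*20 - 2*19 = -498
Area = |11 + 498|/2 = 509/2 = 254.5000

254.5000 sq units


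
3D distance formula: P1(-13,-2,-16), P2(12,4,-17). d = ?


dx=25, dy=6, dz=-1
d = sqrt(625+36+1) = sqrt(662) = 25.7294

25.7294


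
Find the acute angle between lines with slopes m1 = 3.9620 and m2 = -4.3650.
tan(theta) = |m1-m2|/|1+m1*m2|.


m1-m2 = 8.327
1+m1*m2 = -16.29413
tan(theta) = |8.327/(-16.29413)| = 0.511043
theta = arctan(|8.327/(-16.29413)|) = 27.0690 degrees (acute angle)

27.0690 degrees


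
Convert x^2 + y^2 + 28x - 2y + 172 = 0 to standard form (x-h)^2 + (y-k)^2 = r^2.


h = -D/2 = -28/2 = -14
k = -E/2 = 2/2 = 1
r^2 = h^2 + k^2 - F = 196 + 1 - 172 = 25
r = 5

Center (-14, 1), radius = 5


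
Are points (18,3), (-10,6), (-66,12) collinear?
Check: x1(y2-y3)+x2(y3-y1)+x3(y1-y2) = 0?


18*(6-12) - 10*(12-3) - 66*(3-6)
= -108 - 90 + 198 = 0

Yes, collinear (determinant = 0)


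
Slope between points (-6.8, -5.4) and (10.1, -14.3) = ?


dy = -14.3 + 5.4 = -8.9
dx = 10.1 + 6.8 = 16.9
m = -8.9/16.9 = -0.5266

m = -0.5266


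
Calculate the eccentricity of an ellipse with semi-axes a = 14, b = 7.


c = sqrt(196-49) = sqrt(147) = 12.1244
e = c/a = sqrt(147)/14 = 0.8660

e = 0.8660


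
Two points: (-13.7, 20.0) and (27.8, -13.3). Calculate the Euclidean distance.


dx = 27.8 + 13.7 = 41.5
dy = -13.3 - 20.0 = -33.3
d = sqrt(1722.25 + 1108.89) = sqrt(2831.14) = 53.2085

53.2085


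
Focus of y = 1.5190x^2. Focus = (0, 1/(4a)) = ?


a = 1.5190
4a = 6.0760
focus = (0, 1/6.0760) = (0, 0.1646)

Focus = (0, 0.1646)


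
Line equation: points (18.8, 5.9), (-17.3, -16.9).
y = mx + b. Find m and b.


m = (-22.8)/(-36.1) = 0.6316
b = y1 - m*x1 = 5.9 - (-22.8*18.8)/(-36.1) = 5.9 - 11.8737 = -5.9737

y = 0.6316x - 5.9737


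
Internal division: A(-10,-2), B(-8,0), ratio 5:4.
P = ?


Px = (5*(-8) + 4*(-10))/9 = -80/9 = -8.8889
Py = (5*0 + 4*(-2))/9 = -8/9 = -0.8889

P = (-8.8889, -0.8889)


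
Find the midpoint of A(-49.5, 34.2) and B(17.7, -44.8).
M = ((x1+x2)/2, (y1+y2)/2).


Mx = (-49.5 + 17.7)/2 = -31.8/2 = -15.9000
My = (34.2 - 44.8)/2 = -10.6/2 = -5.3000

(-15.9000, -5.3000)


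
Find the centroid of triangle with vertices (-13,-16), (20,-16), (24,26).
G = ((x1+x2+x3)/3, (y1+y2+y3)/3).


Gx = (-13+20+24)/3 = 31/3 = 10.3333
Gy = (-16- 16+26)/3 = -6/3 = -2.0000

G = (10.3333, -2.0000)


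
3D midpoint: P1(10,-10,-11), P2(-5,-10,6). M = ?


Mx = (10- 5)/2 = 2.5000
My = (-10- 10)/2 = -10.0000
Mz = (-11+6)/2 = -2.5000

M = (2.5000, -10.0000, -2.5000)


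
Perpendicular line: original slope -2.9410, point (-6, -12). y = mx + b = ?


Perpendicular slope = -1/m1 = -1/(-2.9410) = 0.3400
b2 = y0 - m2*x0 = -12 - 6/(-2.9410) = -12 + 2.0401 = -9.9599

y = 0.3400x - 9.9599


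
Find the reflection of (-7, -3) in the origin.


Reflection rule for origin: (-x, -y)
(-7, -3) -> (7, 3)

(7, 3)


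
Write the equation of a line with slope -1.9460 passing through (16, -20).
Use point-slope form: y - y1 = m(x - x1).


y + 20 = -1.9460(x - 16)
y = -1.9460x - 20 + 1.9460*16
y = -1.9460x + 11.1360

y = -1.9460x + 11.1360


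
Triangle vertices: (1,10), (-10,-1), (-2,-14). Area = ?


1*(-1+ 14) = 13
-10*(-14-10) = 240
-2*(10+ 1) = -22
sum = 231
Area = |231|/2 = 115.5000

115.5000 sq units


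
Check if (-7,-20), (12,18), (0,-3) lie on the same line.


-7*(18+ 3) + 12*(-3+ 20) + 0*(-20-18)
= -147 + 204 + 0 = 57

No, not collinear (determinant = 57)


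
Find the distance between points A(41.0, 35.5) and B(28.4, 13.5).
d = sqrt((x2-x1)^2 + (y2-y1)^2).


dx = 28.4 - 41.0 = -12.6
dy = 13.5 - 35.5 = -22.0
d = sqrt(158.76 + 484.0) = sqrt(642.76) = 25.3527

25.3527


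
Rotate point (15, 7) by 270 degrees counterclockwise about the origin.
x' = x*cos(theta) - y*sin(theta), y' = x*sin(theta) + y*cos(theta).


cos(270) = 0, sin(270) = -1
x' = 15*0 - 7*(-1) = 7
y' = 15*(-1) + 7*0 = -15

(7, -15)


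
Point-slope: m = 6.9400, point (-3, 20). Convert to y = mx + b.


y - 20 = 6.9400(x + 3)
y = 6.9400x + 20 - 6.9400*(-3)
y = 6.9400x + 40.8200

y = 6.9400x + 40.8200


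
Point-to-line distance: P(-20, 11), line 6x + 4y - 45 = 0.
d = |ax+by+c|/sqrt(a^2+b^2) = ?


|6*(-20) + 4*11 - 45| = |-121| = 121
sqrt(36 + 16) = sqrt(52) = 7.2111
d = 121/sqrt(52) = 16.7797

16.7797


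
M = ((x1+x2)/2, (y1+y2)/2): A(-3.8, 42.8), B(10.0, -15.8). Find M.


Mx = (-3.8 + 10.0)/2 = 6.2/2 = 3.1000
My = (42.8 - 15.8)/2 = 27/2 = 13.5000

(3.1000, 13.5000)


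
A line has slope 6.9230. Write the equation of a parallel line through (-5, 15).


Parallel lines have equal slopes.
m2 = 6.9230
b2 = 15 - 6.9230*(-5) = 49.6150

y = 6.9230x + 49.6150


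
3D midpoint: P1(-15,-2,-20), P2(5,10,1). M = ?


Mx = (-15+5)/2 = -5.0000
My = (-2+10)/2 = 4.0000
Mz = (-20+1)/2 = -9.5000

M = (-5.0000, 4.0000, -9.5000)


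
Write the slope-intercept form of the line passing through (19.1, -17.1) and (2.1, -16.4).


m = (0.7)/(-17.0) = -0.0412
b = y1 - m*x1 = -17.1 - (0.7*19.1)/(-17.0) = -17.1 + 0.7865 = -16.3135

y = -0.0412x - 16.3135


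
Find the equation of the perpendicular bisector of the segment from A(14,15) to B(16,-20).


Midpoint = (15, -2.5)
Slope of AB = dy/dx = -35/2 = -17.5000
Perp slope = -dx/dy = 2/35 = 0.0571
b = My - (perp slope)*Mx = -2.5 + (2*15)/(-35) = -2.5 - 0.8571 = -3.3571

y = 0.0571x - 3.3571


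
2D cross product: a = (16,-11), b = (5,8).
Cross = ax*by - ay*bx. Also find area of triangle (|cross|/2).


cross = 16*8 + 11*5 = 128 + 55 = 183
Triangle area = |183|/2 = 183/2 = 91.5000

cross = 183, triangle area = 91.5000


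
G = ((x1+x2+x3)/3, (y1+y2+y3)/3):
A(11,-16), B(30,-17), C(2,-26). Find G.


Gx = (11+30+2)/3 = 43/3 = 14.3333
Gy = (-16- 17- 26)/3 = -59/3 = -19.6667

G = (14.3333, -19.6667)


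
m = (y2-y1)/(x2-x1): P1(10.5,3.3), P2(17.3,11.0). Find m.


dy = 11.0 - 3.3 = 7.7
dx = 17.3 - 10.5 = 6.8
m = 7.7/6.8 = 1.1324

m = 1.1324


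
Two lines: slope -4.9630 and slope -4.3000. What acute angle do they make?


m1-m2 = -0.663
1+m1*m2 = 22.3409
tan(theta) = |-0.663/22.3409| = 0.029677
theta = arctan(|-0.663/22.3409|) = 1.6998 degrees (acute angle)

1.6998 degrees


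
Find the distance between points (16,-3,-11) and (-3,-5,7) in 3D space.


dx=-19, dy=-2, dz=18
d = sqrt(361+4+324) = sqrt(689) = 26.2488

26.2488


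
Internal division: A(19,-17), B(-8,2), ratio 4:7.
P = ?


Px = (4*(-8) + 7*19)/11 = 101/11 = 9.1818
Py = (4*2 + 7*(-17))/11 = -111/11 = -10.0909

P = (9.1818, -10.0909)


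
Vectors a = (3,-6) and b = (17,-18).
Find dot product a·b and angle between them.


a·b = 3*17 - 6*(-18) = 51 + 108 = 159
|a| = sqrt(9+36) = 6.7082
|b| = sqrt(289+324) = 24.7588
cos(theta) = 159/(sqrt(45)*sqrt(613)) = 159/sqrt(27585) = 0.957328
theta = arccos(159/sqrt(27585)) = 16.7984 degrees

a·b = 159, theta = 16.7984 deg


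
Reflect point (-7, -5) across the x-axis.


Reflection rule for x-axis: (x, -y)
(-7, -5) -> (-7, 5)

(-7, 5)


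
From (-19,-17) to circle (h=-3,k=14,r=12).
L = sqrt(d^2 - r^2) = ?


d = sqrt((-19+ 3)^2 + (-17-14)^2) = sqrt(256+961) = 34.8855
L = sqrt(1217.0000 - 144) = sqrt(1073.0000) = 32.7567

32.7567


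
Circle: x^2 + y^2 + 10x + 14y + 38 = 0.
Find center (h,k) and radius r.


h = -D/2 = -10/2 = -5
k = -E/2 = -14/2 = -7
r^2 = h^2 + k^2 - F = 25 + 49 - 38 = 36
r = 6

Center (-5, -7), radius = 6


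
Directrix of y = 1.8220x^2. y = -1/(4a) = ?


a = 1.8220
1/(4a) = 0.1372
directrix: y = -0.1372 = -0.1372

y = -0.1372


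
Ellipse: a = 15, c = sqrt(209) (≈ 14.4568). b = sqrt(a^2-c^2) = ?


b^2 = 15^2 - (sqrt(209))^2 = 225 - 209 = 16
b = sqrt(16) = 4

b = 4


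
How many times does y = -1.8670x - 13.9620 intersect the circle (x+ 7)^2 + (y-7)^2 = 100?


Substitute y = -1.8670x - 13.9620: (x+ 7)^2 + (-1.8670x- 13.9620-7)^2 = 100
Expand to Ax^2 + Bx + C = 0, where b-k = -20.962
A = 1+m^2 = 4.485689
B = 2(m(b-k) - h) = 2(-1.8670*(-20.962) + 7) = 92.272108
C = h^2 + (b-k)^2 - r^2 = 49 + 439.405444 - 100 = 388.405444
disc = B^2-4AC = 8514.1419 - 6969.0641 = 1545.0778
disc > 0

2 intersection points


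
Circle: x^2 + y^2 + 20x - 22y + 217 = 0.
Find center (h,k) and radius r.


h = -D/2 = -20/2 = -10
k = -E/2 = 22/2 = 11
r^2 = h^2 + k^2 - F = 100 + 121 - 217 = 4
r = 2

Center (-10, 11), radius = 2


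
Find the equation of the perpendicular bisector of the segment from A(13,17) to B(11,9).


Midpoint = (12, 13)
Slope of AB = dy/dx = -8/(-2) = 4.0000
Perp slope = -dx/dy = -2/8 = -0.2500
b = My - (perp slope)*Mx = 13 + (-2*12)/(-8) = 13 + 3.0000 = 16.0000

y = -0.2500x + 16.0000


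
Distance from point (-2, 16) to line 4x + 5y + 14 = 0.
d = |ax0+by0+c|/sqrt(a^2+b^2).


|4*(-2) + 5*16 + 14| = |86| = 86
sqrt(16 + 25) = sqrt(41) = 6.4031
d = 86/sqrt(41) = 13.4309

13.4309


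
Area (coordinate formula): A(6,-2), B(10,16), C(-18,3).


6*(16-3) = 78
10*(3+ 2) = 50
-18*(-2-16) = 324
sum = 452
Area = |452|/2 = 226.0000

226.0000 sq units


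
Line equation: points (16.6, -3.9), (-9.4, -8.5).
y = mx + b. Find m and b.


m = (-4.6)/(-26.0) = 0.1769
b = y1 - m*x1 = -3.9 - (-4.6*16.6)/(-26.0) = -3.9 - 2.9369 = -6.8369

y = 0.1769x - 6.8369


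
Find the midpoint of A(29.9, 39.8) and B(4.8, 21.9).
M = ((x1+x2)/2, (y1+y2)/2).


Mx = (29.9 + 4.8)/2 = 34.7/2 = 17.3500
My = (39.8 + 21.9)/2 = 61.7/2 = 30.8500

(17.3500, 30.8500)


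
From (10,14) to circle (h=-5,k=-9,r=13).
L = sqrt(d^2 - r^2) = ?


d = sqrt((10+ 5)^2 + (14+ 9)^2) = sqrt(225+529) = 27.4591
L = sqrt(754.0000 - 169) = sqrt(585.0000) = 24.1868

24.1868


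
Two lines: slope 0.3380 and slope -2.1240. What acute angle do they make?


m1-m2 = 2.462
1+m1*m2 = 0.282088
tan(theta) = |2.462/0.282088| = 8.727773
theta = arctan(|2.462/0.282088|) = 83.4637 degrees (acute angle)

83.4637 degrees


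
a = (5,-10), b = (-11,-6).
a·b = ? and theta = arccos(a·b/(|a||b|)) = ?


a·b = 5*(-11) - 10*(-6) = -55 + 60 = 5
|a| = sqrt(25+100) = 11.1803
|b| = sqrt(121+36) = 12.5300
cos(theta) = 5/(sqrt(125)*sqrt(157)) = 5/sqrt(19625) = 0.035692
theta = arccos(5/sqrt(19625)) = 87.9546 degrees

a·b = 5, theta = 87.9546 deg


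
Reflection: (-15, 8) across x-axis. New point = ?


Reflection rule for x-axis: (x, -y)
(-15, 8) -> (-15, -8)

(-15, -8)


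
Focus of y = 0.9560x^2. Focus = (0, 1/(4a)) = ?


a = 0.9560
4a = 3.8240
focus = (0, 1/3.8240) = (0, 0.2615)

Focus = (0, 0.2615)


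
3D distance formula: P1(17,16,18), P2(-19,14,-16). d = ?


dx=-36, dy=-2, dz=-34
d = sqrt(1296+4+1156) = sqrt(2456) = 49.5580

49.5580


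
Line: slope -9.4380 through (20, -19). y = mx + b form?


y + 19 = -9.4380(x - 20)
y = -9.4380x - 19 + 9.4380*20
y = -9.4380x + 169.7600

y = -9.4380x + 169.7600


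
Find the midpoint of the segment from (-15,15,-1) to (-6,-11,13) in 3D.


Mx = (-15- 6)/2 = -10.5000
My = (15- 11)/2 = 2.0000
Mz = (-1+13)/2 = 6.0000

M = (-10.5000, 2.0000, 6.0000)


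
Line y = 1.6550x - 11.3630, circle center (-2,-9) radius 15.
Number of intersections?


Substitute y = 1.6550x - 11.3630: (x+ 2)^2 + (1.6550x- 11.3630+ 9)^2 = 225
Expand to Ax^2 + Bx + C = 0, where b-k = -2.363
A = 1+m^2 = 3.739025
B = 2(m(b-k) - h) = 2(1.6550*(-2.363) + 2) = -3.82153
C = h^2 + (b-k)^2 - r^2 = 4 + 5.583769 - 225 = -215.416231
disc = B^2-4AC = 14.6041 + 3221.7867 = 3236.3908
disc > 0

2 intersection points


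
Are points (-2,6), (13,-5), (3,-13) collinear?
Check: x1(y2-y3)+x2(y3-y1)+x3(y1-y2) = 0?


-2*(-5+ 13) + 13*(-13-6) + 3*(6+ 5)
= -16 - 247 + 33 = -230

No, not collinear (determinant = -230)


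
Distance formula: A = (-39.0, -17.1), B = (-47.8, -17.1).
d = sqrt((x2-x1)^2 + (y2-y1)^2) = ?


dx = -47.8 + 39.0 = -8.8
dy = -17.1 + 17.1 = 0.0
d = sqrt(77.44 + 0.0) = sqrt(77.44) = 8.8000

8.8000


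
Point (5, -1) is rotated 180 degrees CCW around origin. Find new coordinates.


cos(180) = -1, sin(180) = 0
x' = 5*(-1) + 1*0 = -5
y' = 5*0 - 1*(-1) = 1

(-5, 1)


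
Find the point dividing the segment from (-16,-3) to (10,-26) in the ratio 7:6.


Px = (7*10 + 6*(-16))/13 = -26/13 = -2.0000
Py = (7*(-26) + 6*(-3))/13 = -200/13 = -15.3846

P = (-2.0000, -15.3846)


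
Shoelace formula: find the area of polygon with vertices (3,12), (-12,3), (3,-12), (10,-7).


sum(xi*y_{i+1}) = 3*3 - 12*(-12) + 3*(-7) + 10*12 = 252
sum(yi*x_{i+1}) = 12*(-12) + 3*3 - 12*10 - 7*3 = -276
Area = |252 + 276|/2 = 528/2 = 264.0000

264.0000 sq units


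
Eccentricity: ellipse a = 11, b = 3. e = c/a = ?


c = sqrt(121-9) = sqrt(112) = 10.5830
e = c/a = sqrt(112)/11 = 0.9621

e = 0.9621


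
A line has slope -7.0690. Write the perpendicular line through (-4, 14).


Perpendicular slope = -1/m1 = -1/(-7.0690) = 0.1415
b2 = y0 - m2*x0 = 14 - 4/(-7.0690) = 14 + 0.5659 = 14.5659

y = 0.1415x + 14.5659


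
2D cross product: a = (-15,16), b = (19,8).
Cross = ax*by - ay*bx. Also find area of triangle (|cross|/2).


cross = -15*8 - 16*19 = -120 - 304 = -424
Triangle area = |-424|/2 = 424/2 = 212.0000

cross = -424, triangle area = 212.0000


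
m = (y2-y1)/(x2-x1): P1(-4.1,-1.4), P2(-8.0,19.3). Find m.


dy = 19.3 + 1.4 = 20.7
dx = -8.0 + 4.1 = -3.9
m = 20.7/(-3.9) = -5.3077

m = -5.3077


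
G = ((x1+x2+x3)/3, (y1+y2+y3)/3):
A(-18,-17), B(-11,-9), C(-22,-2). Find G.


Gx = (-18- 11- 22)/3 = -51/3 = -17.0000
Gy = (-17- 9- 2)/3 = -28/3 = -9.3333

G = (-17.0000, -9.3333)


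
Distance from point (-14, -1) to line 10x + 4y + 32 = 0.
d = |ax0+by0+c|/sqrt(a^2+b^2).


|10*(-14) + 4*(-1) + 32| = |-112| = 112
sqrt(100 + 16) = sqrt(116) = 10.7703
d = 112/sqrt(116) = 10.3989

10.3989


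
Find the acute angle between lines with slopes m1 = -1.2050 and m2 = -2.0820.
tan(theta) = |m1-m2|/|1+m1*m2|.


m1-m2 = 0.877
1+m1*m2 = 3.50881
tan(theta) = |0.877/3.50881| = 0.249942
theta = arctan(|0.877/3.50881|) = 14.0331 degrees (acute angle)

14.0331 degrees


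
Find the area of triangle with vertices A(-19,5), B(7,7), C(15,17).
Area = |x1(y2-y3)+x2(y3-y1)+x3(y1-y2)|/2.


-19*(7-17) = 190
7*(17-5) = 84
15*(5-7) = -30
sum = 244
Area = |244|/2 = 122.0000

122.0000 sq units


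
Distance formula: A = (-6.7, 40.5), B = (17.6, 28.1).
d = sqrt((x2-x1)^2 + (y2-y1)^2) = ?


dx = 17.6 + 6.7 = 24.3
dy = 28.1 - 40.5 = -12.4
d = sqrt(590.49 + 153.76) = sqrt(744.25) = 27.2809

27.2809


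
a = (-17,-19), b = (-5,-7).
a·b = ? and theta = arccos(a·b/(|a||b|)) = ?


a·b = -17*(-5) - 19*(-7) = 85 + 133 = 218
|a| = sqrt(289+361) = 25.4951
|b| = sqrt(25+49) = 8.6023
cos(theta) = 218/(sqrt(650)*sqrt(74)) = 218/sqrt(48100) = 0.993994
theta = arccos(218/sqrt(48100)) = 6.2825 degrees

a·b = 218, theta = 6.2825 deg


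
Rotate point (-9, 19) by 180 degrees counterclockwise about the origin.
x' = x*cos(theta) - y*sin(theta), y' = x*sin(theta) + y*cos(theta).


cos(180) = -1, sin(180) = 0
x' = -9*(-1) - 19*0 = 9
y' = -9*0 + 19*(-1) = -19

(9, -19)


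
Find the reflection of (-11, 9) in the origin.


Reflection rule for origin: (-x, -y)
(-11, 9) -> (11, -9)

(11, -9)


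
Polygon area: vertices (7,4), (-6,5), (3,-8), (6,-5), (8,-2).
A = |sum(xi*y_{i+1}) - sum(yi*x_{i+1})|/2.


sum(xi*y_{i+1}) = 7*5 - 6*(-8) + 3*(-5) + 6*(-2) + 8*4 = 88
sum(yi*x_{i+1}) = 4*(-6) + 5*3 - 8*6 - 5*8 - 2*7 = -111
Area = |88 + 111|/2 = 199/2 = 99.5000

99.5000 sq units


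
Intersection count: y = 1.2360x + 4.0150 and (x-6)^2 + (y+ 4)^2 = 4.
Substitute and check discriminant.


Substitute y = 1.2360x + 4.0150: (x-6)^2 + (1.2360x+4.0150+ 4)^2 = 4
Expand to Ax^2 + Bx + C = 0, where b-k = 8.015
A = 1+m^2 = 2.527696
B = 2(m(b-k) - h) = 2(1.2360*8.015 - 6) = 7.81308
C = h^2 + (b-k)^2 - r^2 = 36 + 64.240225 - 4 = 96.240225
disc = B^2-4AC = 61.0442 - 973.0641 = -912.0199
disc < 0

0 intersection points


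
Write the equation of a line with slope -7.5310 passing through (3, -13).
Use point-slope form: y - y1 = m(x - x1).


y + 13 = -7.5310(x - 3)
y = -7.5310x - 13 + 7.5310*3
y = -7.5310x + 9.5930

y = -7.5310x + 9.5930


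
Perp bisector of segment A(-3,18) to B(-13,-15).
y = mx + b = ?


Midpoint = (-8, 1.5)
Slope of AB = dy/dx = -33/(-10) = 3.3000
Perp slope = -dx/dy = -10/33 = -0.3030
b = My - (perp slope)*Mx = 1.5 + (-10*(-8))/(-33) = 1.5 - 2.4242 = -0.9242

y = -0.3030x - 0.9242


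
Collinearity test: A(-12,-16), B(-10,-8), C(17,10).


-12*(-8-10) - 10*(10+ 16) + 17*(-16+ 8)
= 216 - 260 - 136 = -180

No, not collinear (determinant = -180)


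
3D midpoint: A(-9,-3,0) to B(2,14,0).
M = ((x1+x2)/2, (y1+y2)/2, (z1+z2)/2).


Mx = (-9+2)/2 = -3.5000
My = (-3+14)/2 = 5.5000
Mz = (0+0)/2 = 0

M = (-3.5000, 5.5000, 0)


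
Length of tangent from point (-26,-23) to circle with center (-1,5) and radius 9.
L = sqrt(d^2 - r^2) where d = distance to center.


d = sqrt((-26+ 1)^2 + (-23-5)^2) = sqrt(625+784) = 37.5366
L = sqrt(1409.0000 - 81) = sqrt(1328.0000) = 36.4417

36.4417


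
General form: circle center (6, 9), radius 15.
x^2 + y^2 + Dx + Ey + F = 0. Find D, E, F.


(x-6)^2 + (y-9)^2 = 15^2
D = -2h = -12, E = -2k = -18
F = h^2+k^2-r^2 = 36+81-225 = -108

D = -12, E = -18, F = -108


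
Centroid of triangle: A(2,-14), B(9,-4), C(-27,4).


Gx = (2+9- 27)/3 = -16/3 = -5.3333
Gy = (-14- 4+4)/3 = -14/3 = -4.6667

G = (-5.3333, -4.6667)


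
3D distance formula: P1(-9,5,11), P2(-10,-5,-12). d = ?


dx=-1, dy=-10, dz=-23
d = sqrt(1+100+529) = sqrt(630) = 25.0998

25.0998


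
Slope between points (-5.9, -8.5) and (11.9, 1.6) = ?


dy = 1.6 + 8.5 = 10.1
dx = 11.9 + 5.9 = 17.8
m = 10.1/17.8 = 0.5674

m = 0.5674


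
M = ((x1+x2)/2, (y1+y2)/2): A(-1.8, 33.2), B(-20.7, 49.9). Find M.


Mx = (-1.8 - 20.7)/2 = -22.5/2 = -11.2500
My = (33.2 + 49.9)/2 = 83.1/2 = 41.5500

(-11.2500, 41.5500)


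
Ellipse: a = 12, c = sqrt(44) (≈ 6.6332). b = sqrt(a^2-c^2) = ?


b^2 = 12^2 - (sqrt(44))^2 = 144 - 44 = 100
b = sqrt(100) = 10

b = 10


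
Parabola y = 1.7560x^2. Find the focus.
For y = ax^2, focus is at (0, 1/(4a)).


a = 1.7560
4a = 7.0240
focus = (0, 1/7.0240) = (0, 0.1424)

Focus = (0, 0.1424)


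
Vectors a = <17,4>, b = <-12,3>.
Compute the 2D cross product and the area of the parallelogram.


cross = 17*3 - 4*(-12) = 51 + 48 = 99
Parallelogram area = |99| = 99

cross = 99, parallelogram area = 99


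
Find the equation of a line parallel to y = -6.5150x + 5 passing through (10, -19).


Parallel lines have equal slopes.
m2 = -6.5150
b2 = -19 + 6.5150*10 = 46.1500

y = -6.5150x + 46.1500


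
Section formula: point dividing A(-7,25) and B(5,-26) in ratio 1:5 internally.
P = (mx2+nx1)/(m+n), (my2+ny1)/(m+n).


Px = (1*5 + 5*(-7))/6 = -30/6 = -5.0000
Py = (1*(-26) + 5*25)/6 = 99/6 = 16.5000

P = (-5.0000, 16.5000)


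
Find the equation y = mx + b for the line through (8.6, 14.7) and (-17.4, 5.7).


m = (-9.0)/(-26.0) = 0.3462
b = y1 - m*x1 = 14.7 - (-9.0*8.6)/(-26.0) = 14.7 - 2.9769 = 11.7231

y = 0.3462x + 11.7231


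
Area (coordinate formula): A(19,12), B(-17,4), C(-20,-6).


19*(4+ 6) = 190
-17*(-6-12) = 306
-20*(12-4) = -160
sum = 336
Area = |336|/2 = 168.0000

168.0000 sq units


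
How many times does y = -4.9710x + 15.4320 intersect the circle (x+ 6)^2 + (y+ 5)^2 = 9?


Substitute y = -4.9710x + 15.4320: (x+ 6)^2 + (-4.9710x+15.4320+ 5)^2 = 9
Expand to Ax^2 + Bx + C = 0, where b-k = 20.432
A = 1+m^2 = 25.710841
B = 2(m(b-k) - h) = 2(-4.9710*20.432 + 6) = -191.134944
C = h^2 + (b-k)^2 - r^2 = 36 + 417.466624 - 9 = 444.466624
disc = B^2-4AC = 36532.5668 - 45710.4428 = -9177.8760
disc < 0

0 intersection points


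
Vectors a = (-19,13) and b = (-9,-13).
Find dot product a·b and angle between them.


a·b = -19*(-9) + 13*(-13) = 171 - 169 = 2
|a| = sqrt(361+169) = 23.0217
|b| = sqrt(81+169) = 15.8114
cos(theta) = 2/(sqrt(530)*sqrt(250)) = 2/sqrt(132500) = 0.005494
theta = arccos(2/sqrt(132500)) = 89.6852 degrees

a·b = 2, theta = 89.6852 deg


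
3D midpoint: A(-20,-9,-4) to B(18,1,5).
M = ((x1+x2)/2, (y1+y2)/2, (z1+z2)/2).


Mx = (-20+18)/2 = -1.0000
My = (-9+1)/2 = -4.0000
Mz = (-4+5)/2 = 0.5000

M = (-1.0000, -4.0000, 0.5000)


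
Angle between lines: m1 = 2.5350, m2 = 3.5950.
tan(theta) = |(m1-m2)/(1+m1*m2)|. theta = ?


m1-m2 = -1.06
1+m1*m2 = 10.113325
tan(theta) = |-1.06/10.113325| = 0.104812
theta = arctan(|-1.06/10.113325|) = 5.9835 degrees (acute angle)

5.9835 degrees


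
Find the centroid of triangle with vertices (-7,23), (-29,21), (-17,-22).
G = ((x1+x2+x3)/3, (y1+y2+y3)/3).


Gx = (-7- 29- 17)/3 = -53/3 = -17.6667
Gy = (23+21- 22)/3 = 22/3 = 7.3333

G = (-17.6667, 7.3333)


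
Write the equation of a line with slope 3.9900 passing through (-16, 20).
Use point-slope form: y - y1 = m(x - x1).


y - 20 = 3.9900(x + 16)
y = 3.9900x + 20 - 3.9900*(-16)
y = 3.9900x + 83.8400

y = 3.9900x + 83.8400


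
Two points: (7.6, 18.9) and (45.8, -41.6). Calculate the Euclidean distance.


dx = 45.8 - 7.6 = 38.2
dy = -41.6 - 18.9 = -60.5
d = sqrt(1459.24 + 3660.25) = sqrt(5119.49) = 71.5506

71.5506


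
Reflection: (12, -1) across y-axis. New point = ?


Reflection rule for y-axis: (-x, y)
(12, -1) -> (-12, -1)

(-12, -1)


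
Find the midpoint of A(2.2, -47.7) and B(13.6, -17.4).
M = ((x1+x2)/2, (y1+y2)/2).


Mx = (2.2 + 13.6)/2 = 15.8/2 = 7.9000
My = (-47.7 - 17.4)/2 = -65.1/2 = -32.5500

(7.9000, -32.5500)


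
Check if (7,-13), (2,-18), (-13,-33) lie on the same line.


7*(-18+ 33) + 2*(-33+ 13) - 13*(-13+ 18)
= 105 - 40 - 65 = 0

Yes, collinear (determinant = 0)


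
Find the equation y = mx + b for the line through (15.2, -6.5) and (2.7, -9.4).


m = (-2.9)/(-12.5) = 0.2320
b = y1 - m*x1 = -6.5 - (-2.9*15.2)/(-12.5) = -6.5 - 3.5264 = -10.0264

y = 0.2320x - 10.0264


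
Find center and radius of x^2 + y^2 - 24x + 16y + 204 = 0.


h = -D/2 = 24/2 = 12
k = -E/2 = -16/2 = -8
r^2 = h^2 + k^2 - F = 144 + 64 - 204 = 4
r = 2

Center (12, -8), radius = 2


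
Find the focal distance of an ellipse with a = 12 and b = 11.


c^2 = 12^2 - 11^2 = 144 - 121 = 23
c = sqrt(23) = 4.7958

c = 4.7958


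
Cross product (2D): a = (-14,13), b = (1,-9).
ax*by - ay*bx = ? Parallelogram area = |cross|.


cross = -14*(-9) - 13*1 = 126 - 13 = 113
Parallelogram area = |113| = 113

cross = 113, parallelogram area = 113


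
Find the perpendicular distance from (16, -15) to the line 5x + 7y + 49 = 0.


|5*16 + 7*(-15) + 49| = |24| = 24
sqrt(25 + 49) = sqrt(74) = 8.6023
d = 24/sqrt(74) = 2.7899

2.7899


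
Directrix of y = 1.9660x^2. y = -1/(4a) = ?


a = 1.9660
1/(4a) = 0.1272
directrix: y = -0.1272 = -0.1272

y = -0.1272


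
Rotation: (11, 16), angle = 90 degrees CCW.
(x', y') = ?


cos(90) = 0, sin(90) = 1
x' = 11*0 - 16*1 = -16
y' = 11*1 + 16*0 = 11

(-16, 11)


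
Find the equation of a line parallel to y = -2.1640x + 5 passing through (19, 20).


Parallel lines have equal slopes.
m2 = -2.1640
b2 = 20 + 2.1640*19 = 61.1160

y = -2.1640x + 61.1160


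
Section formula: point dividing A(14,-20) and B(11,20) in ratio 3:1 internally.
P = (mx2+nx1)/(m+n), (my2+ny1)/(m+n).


Px = (3*11 + 1*14)/4 = 47/4 = 11.7500
Py = (3*20 + 1*(-20))/4 = 40/4 = 10.0000

P = (11.7500, 10.0000)


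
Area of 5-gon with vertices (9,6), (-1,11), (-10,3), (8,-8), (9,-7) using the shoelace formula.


sum(xi*y_{i+1}) = 9*11 - 1*3 - 10*(-8) + 8*(-7) + 9*6 = 174
sum(yi*x_{i+1}) = 6*(-1) + 11*(-10) + 3*8 - 8*9 - 7*9 = -227
Area = |174 + 227|/2 = 401/2 = 200.5000

200.5000 sq units


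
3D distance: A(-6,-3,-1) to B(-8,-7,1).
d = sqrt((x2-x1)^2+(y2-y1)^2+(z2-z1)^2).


dx=-2, dy=-4, dz=2
d = sqrt(4+16+4) = sqrt(24) = 4.8990

4.8990


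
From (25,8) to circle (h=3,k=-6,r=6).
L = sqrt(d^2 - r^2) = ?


d = sqrt((25-3)^2 + (8+ 6)^2) = sqrt(484+196) = 26.0768
L = sqrt(680.0000 - 36) = sqrt(644.0000) = 25.3772

25.3772


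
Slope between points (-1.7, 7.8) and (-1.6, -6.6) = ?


dy = -6.6 - 7.8 = -14.4
dx = -1.6 + 1.7 = 0.1
m = -14.4/0.1 = -144.0000

m = -144.0000


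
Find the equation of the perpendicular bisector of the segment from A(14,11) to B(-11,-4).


Midpoint = (1.5, 3.5)
Slope of AB = dy/dx = -15/(-25) = 0.6000
Perp slope = -dx/dy = -25/15 = -1.6667
b = My - (perp slope)*Mx = 3.5 + (-25*1.5)/(-15) = 3.5 + 2.5000 = 6.0000

y = -1.6667x + 6.0000


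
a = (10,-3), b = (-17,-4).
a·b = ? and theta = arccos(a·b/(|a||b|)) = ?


a·b = 10*(-17) - 3*(-4) = -170 + 12 = -158
|a| = sqrt(100+9) = 10.4403
|b| = sqrt(289+16) = 17.4642
cos(theta) = -158/(sqrt(109)*sqrt(305)) = -158/sqrt(33245) = -0.866551
theta = arccos(-158/sqrt(33245)) = 150.0602 degrees

a·b = -158, theta = 150.0602 deg


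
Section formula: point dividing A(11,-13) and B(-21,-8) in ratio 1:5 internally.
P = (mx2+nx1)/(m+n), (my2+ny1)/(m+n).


Px = (1*(-21) + 5*11)/6 = 34/6 = 5.6667
Py = (1*(-8) + 5*(-13))/6 = -73/6 = -12.1667

P = (5.6667, -12.1667)


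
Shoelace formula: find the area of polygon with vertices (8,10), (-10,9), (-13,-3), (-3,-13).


sum(xi*y_{i+1}) = 8*9 - 10*(-3) - 13*(-13) - 3*10 = 241
sum(yi*x_{i+1}) = 10*(-10) + 9*(-13) - 3*(-3) - 13*8 = -312
Area = |241 + 312|/2 = 553/2 = 276.5000

276.5000 sq units


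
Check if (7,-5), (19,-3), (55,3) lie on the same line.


7*(-3-3) + 19*(3+ 5) + 55*(-5+ 3)
= -42 + 152 - 110 = 0

Yes, collinear (determinant = 0)


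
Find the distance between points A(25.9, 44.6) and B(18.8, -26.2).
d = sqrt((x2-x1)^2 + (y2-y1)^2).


dx = 18.8 - 25.9 = -7.1
dy = -26.2 - 44.6 = -70.8
d = sqrt(50.41 + 5012.64) = sqrt(5063.05) = 71.1551

71.1551


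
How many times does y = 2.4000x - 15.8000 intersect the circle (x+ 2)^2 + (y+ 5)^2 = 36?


Substitute y = 2.4000x - 15.8000: (x+ 2)^2 + (2.4000x- 15.8000+ 5)^2 = 36
Expand to Ax^2 + Bx + C = 0, where b-k = -10.8
A = 1+m^2 = 6.76
B = 2(m(b-k) - h) = 2(2.4000*(-10.8) + 2) = -47.84
C = h^2 + (b-k)^2 - r^2 = 4 + 116.64 - 36 = 84.64
disc = B^2-4AC = 2288.6656 - 2288.6656 = 0
disc = 0

1 intersection point (tangent)


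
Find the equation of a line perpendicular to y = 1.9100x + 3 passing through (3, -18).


Perpendicular slope = -1/m1 = -1/1.9100 = -0.5236
b2 = y0 - m2*x0 = -18 + 3/1.9100 = -18 + 1.5707 = -16.4293

y = -0.5236x - 16.4293


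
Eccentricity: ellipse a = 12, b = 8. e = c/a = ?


c = sqrt(144-64) = sqrt(80) = 8.9443
e = c/a = sqrt(80)/12 = 0.7454

e = 0.7454


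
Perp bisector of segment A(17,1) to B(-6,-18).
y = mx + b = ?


Midpoint = (5.5, -8.5)
Slope of AB = dy/dx = -19/(-23) = 0.8261
Perp slope = -dx/dy = -23/19 = -1.2105
b = My - (perp slope)*Mx = -8.5 + (-23*5.5)/(-19) = -8.5 + 6.6579 = -1.8421

y = -1.2105x - 1.8421


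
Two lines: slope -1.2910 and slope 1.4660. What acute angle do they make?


m1-m2 = -2.757
1+m1*m2 = -0.892606
tan(theta) = |-2.757/(-0.892606)| = 3.088709
theta = arctan(|-2.757/(-0.892606)|) = 72.0601 degrees (acute angle)

72.0601 degrees


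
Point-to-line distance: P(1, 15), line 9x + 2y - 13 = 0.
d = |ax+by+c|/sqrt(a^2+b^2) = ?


|9*1 + 2*15 - 13| = |26| = 26
sqrt(81 + 4) = sqrt(85) = 9.2195
d = 26/sqrt(85) = 2.8201

2.8201


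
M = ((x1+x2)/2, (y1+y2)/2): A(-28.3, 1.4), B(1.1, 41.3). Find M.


Mx = (-28.3 + 1.1)/2 = -27.2/2 = -13.6000
My = (1.4 + 41.3)/2 = 42.7/2 = 21.3500

(-13.6000, 21.3500)


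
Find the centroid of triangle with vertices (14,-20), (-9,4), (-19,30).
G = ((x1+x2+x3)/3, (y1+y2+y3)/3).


Gx = (14- 9- 19)/3 = -14/3 = -4.6667
Gy = (-20+4+30)/3 = 14/3 = 4.6667

G = (-4.6667, 4.6667)


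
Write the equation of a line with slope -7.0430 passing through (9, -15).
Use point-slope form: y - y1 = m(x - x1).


y + 15 = -7.0430(x - 9)
y = -7.0430x - 15 + 7.0430*9
y = -7.0430x + 48.3870

y = -7.0430x + 48.3870


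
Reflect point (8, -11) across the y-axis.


Reflection rule for y-axis: (-x, y)
(8, -11) -> (-8, -11)

(-8, -11)


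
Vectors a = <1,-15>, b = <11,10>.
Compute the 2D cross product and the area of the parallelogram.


cross = 1*10 + 15*11 = 10 + 165 = 175
Parallelogram area = |175| = 175

cross = 175, parallelogram area = 175


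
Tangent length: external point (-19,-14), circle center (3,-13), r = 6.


d = sqrt((-19-3)^2 + (-14+ 13)^2) = sqrt(484+1) = 22.0227
L = sqrt(485.0000 - 36) = sqrt(449.0000) = 21.1896

21.1896


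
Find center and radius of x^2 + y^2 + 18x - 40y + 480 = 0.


h = -D/2 = -18/2 = -9
k = -E/2 = 40/2 = 20
r^2 = h^2 + k^2 - F = 81 + 400 - 480 = 1
r = 1

Center (-9, 20), radius = 1


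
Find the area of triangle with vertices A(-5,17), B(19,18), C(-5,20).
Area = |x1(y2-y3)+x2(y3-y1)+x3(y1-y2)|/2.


-5*(18-20) = 10
19*(20-17) = 57
-5*(17-18) = 5
sum = 72
Area = |72|/2 = 36.0000

36.0000 sq units


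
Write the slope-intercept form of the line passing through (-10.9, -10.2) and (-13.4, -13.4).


m = (-3.2)/(-2.5) = 1.2800
b = y1 - m*x1 = -10.2 - (-3.2*(-10.9))/(-2.5) = -10.2 + 13.9520 = 3.7520

y = 1.2800x + 3.7520


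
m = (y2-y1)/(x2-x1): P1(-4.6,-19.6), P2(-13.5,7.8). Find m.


dy = 7.8 + 19.6 = 27.4
dx = -13.5 + 4.6 = -8.9
m = 27.4/(-8.9) = -3.0787

m = -3.0787


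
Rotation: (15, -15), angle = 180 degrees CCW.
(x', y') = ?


cos(180) = -1, sin(180) = 0
x' = 15*(-1) + 15*0 = -15
y' = 15*0 - 15*(-1) = 15

(-15, 15)


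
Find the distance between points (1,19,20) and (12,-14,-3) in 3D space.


dx=11, dy=-33, dz=-23
d = sqrt(121+1089+529) = sqrt(1739) = 41.7013

41.7013


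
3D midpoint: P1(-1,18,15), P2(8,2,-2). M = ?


Mx = (-1+8)/2 = 3.5000
My = (18+2)/2 = 10.0000
Mz = (15- 2)/2 = 6.5000

M = (3.5000, 10.0000, 6.5000)


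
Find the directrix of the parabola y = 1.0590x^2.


a = 1.0590
1/(4a) = 0.2361
directrix: y = -0.2361 = -0.2361

y = -0.2361


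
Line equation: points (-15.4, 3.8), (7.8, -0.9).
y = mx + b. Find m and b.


m = (-4.7)/(23.2) = -0.2026
b = y1 - m*x1 = 3.8 - (-4.7*(-15.4))/(23.2) = 3.8 - 3.1198 = 0.6802

y = -0.2026x + 0.6802


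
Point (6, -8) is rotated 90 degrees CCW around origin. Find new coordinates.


cos(90) = 0, sin(90) = 1
x' = 6*0 + 8*1 = 8
y' = 6*1 - 8*0 = 6

(8, 6)


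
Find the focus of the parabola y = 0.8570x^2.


a = 0.8570
4a = 3.4280
focus = (0, 1/3.4280) = (0, 0.2917)

Focus = (0, 0.2917)


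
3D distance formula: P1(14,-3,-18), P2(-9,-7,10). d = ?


dx=-23, dy=-4, dz=28
d = sqrt(529+16+784) = sqrt(1329) = 36.4555

36.4555


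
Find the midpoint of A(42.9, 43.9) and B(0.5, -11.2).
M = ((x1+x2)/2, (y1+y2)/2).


Mx = (42.9 + 0.5)/2 = 43.4/2 = 21.7000
My = (43.9 - 11.2)/2 = 32.7/2 = 16.3500

(21.7000, 16.3500)


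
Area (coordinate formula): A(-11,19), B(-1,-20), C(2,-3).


-11*(-20+ 3) = 187
-1*(-3-19) = 22
2*(19+ 20) = 78
sum = 287
Area = |287|/2 = 143.5000

143.5000 sq units


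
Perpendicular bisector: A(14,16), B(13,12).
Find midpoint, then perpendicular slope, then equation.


Midpoint = (13.5, 14)
Slope of AB = dy/dx = -4/(-1) = 4.0000
Perp slope = -dx/dy = -1/4 = -0.2500
b = My - (perp slope)*Mx = 14 + (-1*13.5)/(-4) = 14 + 3.3750 = 17.3750

y = -0.2500x + 17.3750


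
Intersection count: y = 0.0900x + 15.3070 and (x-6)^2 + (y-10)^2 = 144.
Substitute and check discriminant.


Substitute y = 0.0900x + 15.3070: (x-6)^2 + (0.0900x+15.3070-10)^2 = 144
Expand to Ax^2 + Bx + C = 0, where b-k = 5.307
A = 1+m^2 = 1.0081
B = 2(m(b-k) - h) = 2(0.0900*5.307 - 6) = -11.04474
C = h^2 + (b-k)^2 - r^2 = 36 + 28.164249 - 144 = -79.835751
disc = B^2-4AC = 121.9863 + 321.9297 = 443.9160
disc > 0

2 intersection points


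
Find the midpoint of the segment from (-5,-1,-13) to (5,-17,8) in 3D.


Mx = (-5+5)/2 = 0
My = (-1- 17)/2 = -9.0000
Mz = (-13+8)/2 = -2.5000

M = (0, -9.0000, -2.5000)


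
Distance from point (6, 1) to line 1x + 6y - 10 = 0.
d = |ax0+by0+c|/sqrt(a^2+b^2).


|1*6 + 6*1 - 10| = |2| = 2
sqrt(1 + 36) = sqrt(37) = 6.0828
d = 2/sqrt(37) = 0.3288

0.3288


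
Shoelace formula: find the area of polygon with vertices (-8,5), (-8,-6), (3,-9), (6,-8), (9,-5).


sum(xi*y_{i+1}) = -8*(-6) - 8*(-9) + 3*(-8) + 6*(-5) + 9*5 = 111
sum(yi*x_{i+1}) = 5*(-8) - 6*3 - 9*6 - 8*9 - 5*(-8) = -144
Area = |111 + 144|/2 = 255/2 = 127.5000

127.5000 sq units


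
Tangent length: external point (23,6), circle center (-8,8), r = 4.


d = sqrt((23+ 8)^2 + (6-8)^2) = sqrt(961+4) = 31.0644
L = sqrt(965.0000 - 16) = sqrt(949.0000) = 30.8058

30.8058


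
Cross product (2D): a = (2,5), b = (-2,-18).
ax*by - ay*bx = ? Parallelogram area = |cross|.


cross = 2*(-18) - 5*(-2) = -36 + 10 = -26
Parallelogram area = |-26| = 26

cross = -26, parallelogram area = 26


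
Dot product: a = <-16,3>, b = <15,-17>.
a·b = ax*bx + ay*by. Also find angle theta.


a·b = -16*15 + 3*(-17) = -240 - 51 = -291
|a| = sqrt(256+9) = 16.2788
|b| = sqrt(225+289) = 22.6716
cos(theta) = -291/(sqrt(265)*sqrt(514)) = -291/sqrt(136210) = -0.788476
theta = arccos(-291/sqrt(136210)) = 142.0433 degrees

a·b = -291, theta = 142.0433 deg


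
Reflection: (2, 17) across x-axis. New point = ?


Reflection rule for x-axis: (x, -y)
(2, 17) -> (2, -17)

(2, -17)


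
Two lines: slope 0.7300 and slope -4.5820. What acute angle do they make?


m1-m2 = 5.312
1+m1*m2 = -2.34486
tan(theta) = |5.312/(-2.34486)| = 2.265380
theta = arctan(|5.312/(-2.34486)|) = 66.1820 degrees (acute angle)

66.1820 degrees


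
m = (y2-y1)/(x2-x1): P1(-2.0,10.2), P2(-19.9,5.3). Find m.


dy = 5.3 - 10.2 = -4.9
dx = -19.9 + 2.0 = -17.9
m = -4.9/(-17.9) = 0.2737

m = 0.2737


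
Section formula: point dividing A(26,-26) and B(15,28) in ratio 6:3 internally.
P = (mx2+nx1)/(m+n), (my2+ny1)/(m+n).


Px = (6*15 + 3*26)/9 = 168/9 = 18.6667
Py = (6*28 + 3*(-26))/9 = 90/9 = 10.0000

P = (18.6667, 10.0000)


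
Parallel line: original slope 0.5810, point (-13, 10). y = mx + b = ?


Parallel lines have equal slopes.
m2 = 0.5810
b2 = 10 - 0.5810*(-13) = 17.5530

y = 0.5810x + 17.5530


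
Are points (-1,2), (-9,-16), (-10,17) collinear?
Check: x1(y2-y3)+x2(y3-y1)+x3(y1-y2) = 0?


-1*(-16-17) - 9*(17-2) - 10*(2+ 16)
= 33 - 135 - 180 = -282

No, not collinear (determinant = -282)


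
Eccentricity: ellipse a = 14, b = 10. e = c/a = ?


c = sqrt(196-100) = sqrt(96) = 9.7980
e = c/a = sqrt(96)/14 = 0.6999

e = 0.6999


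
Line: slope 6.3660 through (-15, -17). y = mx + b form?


y + 17 = 6.3660(x + 15)
y = 6.3660x - 17 - 6.3660*(-15)
y = 6.3660x + 78.4900

y = 6.3660x + 78.4900
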